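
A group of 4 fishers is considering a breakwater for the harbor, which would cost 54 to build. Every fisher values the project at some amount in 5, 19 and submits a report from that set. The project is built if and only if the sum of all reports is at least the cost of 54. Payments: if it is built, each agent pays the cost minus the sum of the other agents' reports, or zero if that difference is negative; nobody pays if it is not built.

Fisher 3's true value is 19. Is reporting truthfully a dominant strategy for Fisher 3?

Check each profile of the others' reports and compare truth against every alternative report.
Others report (5, 19, 19): truth gives 8, best alternative gives 0.
Others report (19, 5, 19): truth gives 8, best alternative gives 0.
Others report (19, 19, 5): truth gives 8, best alternative gives 0.
Others report (19, 19, 19): truth gives 19, best alternative gives 19.
Others report (5, 5, 5): truth gives 0, best alternative gives 0.
Others report (5, 5, 19): truth gives 0, best alternative gives 0.
(Remaining 2 profiles checked similarly; truth is weakly best in each.)
In every case the truthful report is at least as good as any alternative, so it is a dominant strategy.

Yes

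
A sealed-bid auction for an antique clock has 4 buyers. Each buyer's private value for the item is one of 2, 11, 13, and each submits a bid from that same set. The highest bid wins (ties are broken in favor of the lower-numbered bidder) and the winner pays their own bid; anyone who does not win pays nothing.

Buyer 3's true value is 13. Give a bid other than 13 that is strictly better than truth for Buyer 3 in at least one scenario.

Suppose Buyer 1 bids 2, Buyer 2 bids 2 and Buyer 4 bids 2.
Bid 13: wins, pays 13, utility 13 - 13 = 0.
Bid 11: wins, pays 11, utility 13 - 11 = 2.
So bidding 11 beats truth here (2 > 0).

11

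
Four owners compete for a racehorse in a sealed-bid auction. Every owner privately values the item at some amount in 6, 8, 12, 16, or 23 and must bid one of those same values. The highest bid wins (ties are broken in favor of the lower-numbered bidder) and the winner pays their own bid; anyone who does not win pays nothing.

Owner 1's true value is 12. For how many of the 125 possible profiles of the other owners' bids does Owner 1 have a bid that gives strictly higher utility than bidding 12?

8

Others bid (6, 6, 6): truth gives 0; bid 6 gives 6 > 0. Violating.
Others bid (6, 6, 8): truth gives 0; bid 8 gives 4 > 0. Violating.
Others bid (6, 8, 6): truth gives 0; bid 8 gives 4 > 0. Violating.
Others bid (6, 8, 8): truth gives 0; bid 8 gives 4 > 0. Violating.
Others bid (6, 6, 12): truth gives 0; no alternative beats it.
Others bid (6, 6, 16): truth gives 0; no alternative beats it.
(Checking all 125 profiles: 8 have a profitable deviation, 117 do not.)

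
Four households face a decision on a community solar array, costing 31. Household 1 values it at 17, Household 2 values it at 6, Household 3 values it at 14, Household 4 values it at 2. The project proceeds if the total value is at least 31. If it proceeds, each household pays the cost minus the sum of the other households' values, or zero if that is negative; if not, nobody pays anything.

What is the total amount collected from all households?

Total value 39 ≥ cost 31, so it is built.
Household 1: others sum to 22; max(0, 31 - 22) = 9.
Household 2: others sum to 33; max(0, 31 - 33) = 0.
Household 3: others sum to 25; max(0, 31 - 25) = 6.
Household 4: others sum to 37; max(0, 31 - 37) = 0.
Total collected = 9 + 0 + 6 + 0 = 15.

15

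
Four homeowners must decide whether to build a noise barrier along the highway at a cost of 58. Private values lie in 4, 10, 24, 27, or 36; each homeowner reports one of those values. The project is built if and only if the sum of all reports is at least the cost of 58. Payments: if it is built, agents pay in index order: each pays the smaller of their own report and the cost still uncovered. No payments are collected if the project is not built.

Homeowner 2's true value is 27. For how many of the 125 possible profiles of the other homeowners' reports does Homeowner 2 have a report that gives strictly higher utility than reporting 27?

Others report (4, 4, 27): truth gives 0; report 24 gives 3 > 0. Violating.
Others report (4, 4, 36): truth gives 0; report 24 gives 3 > 0. Violating.
Others report (4, 10, 24): truth gives 0; report 24 gives 3 > 0. Violating.
Others report (4, 10, 27): truth gives 0; report 24 gives 3 > 0. Violating.
Others report (4, 4, 4): truth gives 0; no alternative beats it.
Others report (4, 4, 10): truth gives 0; no alternative beats it.
(Checking all 125 profiles: 113 have a profitable deviation, 12 do not.)

113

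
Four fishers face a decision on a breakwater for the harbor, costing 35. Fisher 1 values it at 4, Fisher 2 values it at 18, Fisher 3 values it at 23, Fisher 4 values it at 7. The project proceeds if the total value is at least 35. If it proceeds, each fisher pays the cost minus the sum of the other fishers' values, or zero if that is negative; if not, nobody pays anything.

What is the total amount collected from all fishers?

7

Total value 52 ≥ cost 35, so it is built.
Fisher 1: others sum to 48; max(0, 35 - 48) = 0.
Fisher 2: others sum to 34; max(0, 35 - 34) = 1.
Fisher 3: others sum to 29; max(0, 35 - 29) = 6.
Fisher 4: others sum to 45; max(0, 35 - 45) = 0.
Total collected = 0 + 1 + 6 + 0 = 7.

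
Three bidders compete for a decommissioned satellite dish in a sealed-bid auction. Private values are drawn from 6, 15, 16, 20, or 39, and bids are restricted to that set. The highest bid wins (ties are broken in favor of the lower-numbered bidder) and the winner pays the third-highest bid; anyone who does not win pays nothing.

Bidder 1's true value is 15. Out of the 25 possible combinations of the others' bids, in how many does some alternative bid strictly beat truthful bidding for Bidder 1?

Others bid (6, 16): truth gives 0; bid 16 gives 9 > 0. Violating.
Others bid (6, 20): truth gives 0; bid 20 gives 9 > 0. Violating.
Others bid (6, 39): truth gives 0; bid 39 gives 9 > 0. Violating.
Others bid (16, 6): truth gives 0; bid 16 gives 9 > 0. Violating.
Others bid (6, 6): truth gives 9; no alternative beats it.
Others bid (6, 15): truth gives 9; no alternative beats it.
(Checking all 25 profiles: 6 have a profitable deviation, 19 do not.)

6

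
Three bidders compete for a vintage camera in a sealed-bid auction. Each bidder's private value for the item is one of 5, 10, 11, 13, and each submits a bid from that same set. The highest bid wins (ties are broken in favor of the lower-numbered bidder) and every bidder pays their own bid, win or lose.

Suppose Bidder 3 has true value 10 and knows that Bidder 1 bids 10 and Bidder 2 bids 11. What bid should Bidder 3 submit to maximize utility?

13

Bid 5: loses but pays 5, utility -5.
Bid 10: loses but pays 10, utility -10.
Bid 11: loses but pays 11, utility -11.
Bid 13: wins, pays 13, utility 10 - 13 = -3.
The best choice is 13 with utility -3.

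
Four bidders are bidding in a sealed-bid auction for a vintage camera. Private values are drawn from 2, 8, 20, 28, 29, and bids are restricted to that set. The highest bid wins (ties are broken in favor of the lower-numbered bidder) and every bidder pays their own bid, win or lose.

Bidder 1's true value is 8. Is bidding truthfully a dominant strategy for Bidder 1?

No

Consider the case where Bidder 2 bids 2, Bidder 3 bids 2 and Bidder 4 bids 2.
Truthful bid 8: wins, pays 8, utility 8 - 8 = 0.
Bid 2 instead: wins, pays 2, utility 8 - 2 = 6.
Since 6 > 0, bidding 2 is strictly better here, so truthful bidding is not dominant.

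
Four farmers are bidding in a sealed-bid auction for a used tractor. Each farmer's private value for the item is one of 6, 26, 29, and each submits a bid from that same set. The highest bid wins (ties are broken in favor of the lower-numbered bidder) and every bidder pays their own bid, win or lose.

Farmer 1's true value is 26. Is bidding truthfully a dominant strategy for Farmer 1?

Consider the case where Farmer 2 bids 6, Farmer 3 bids 6 and Farmer 4 bids 6.
Truthful bid 26: wins, pays 26, utility 26 - 26 = 0.
Bid 6 instead: wins, pays 6, utility 26 - 6 = 20.
Since 20 > 0, bidding 6 is strictly better here, so truthful bidding is not dominant.

No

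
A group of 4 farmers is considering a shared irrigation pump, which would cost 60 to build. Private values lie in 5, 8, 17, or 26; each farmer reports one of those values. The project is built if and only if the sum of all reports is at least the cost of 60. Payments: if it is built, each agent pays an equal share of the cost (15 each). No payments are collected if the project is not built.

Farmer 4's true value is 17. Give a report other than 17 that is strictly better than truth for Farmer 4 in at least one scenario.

26

Suppose Farmer 1 reports 5, Farmer 2 reports 5 and Farmer 3 reports 26.
Report 17: project not built, utility 0.
Report 26: project built, pays 15, utility 17 - 15 = 2.
So reporting 26 beats truth here (2 > 0).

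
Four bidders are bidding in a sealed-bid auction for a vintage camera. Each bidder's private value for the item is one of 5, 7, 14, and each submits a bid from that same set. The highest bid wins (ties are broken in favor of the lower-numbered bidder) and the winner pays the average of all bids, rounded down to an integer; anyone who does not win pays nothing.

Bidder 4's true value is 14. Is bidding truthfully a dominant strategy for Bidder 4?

Consider the case where Bidder 1 bids 5, Bidder 2 bids 5 and Bidder 3 bids 5.
Truthful bid 14: wins, pays 7, utility 14 - 7 = 7.
Bid 7 instead: wins, pays 5, utility 14 - 5 = 9.
Since 9 > 7, bidding 7 is strictly better here, so truthful bidding is not dominant.

No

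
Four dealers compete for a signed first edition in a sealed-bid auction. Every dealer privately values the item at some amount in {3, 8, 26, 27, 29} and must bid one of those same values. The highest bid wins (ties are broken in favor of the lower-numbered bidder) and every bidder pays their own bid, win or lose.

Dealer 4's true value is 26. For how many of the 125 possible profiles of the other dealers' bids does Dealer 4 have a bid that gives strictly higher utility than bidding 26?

118

Others bid (3, 3, 3): truth gives 0; bid 8 gives 18 > 0. Violating.
Others bid (3, 3, 26): truth gives -26; bid 27 gives -1 > -26. Violating.
Others bid (3, 3, 27): truth gives -26; bid 3 gives -3 > -26. Violating.
Others bid (3, 3, 29): truth gives -26; bid 3 gives -3 > -26. Violating.
Others bid (3, 3, 8): truth gives 0; no alternative beats it.
Others bid (3, 8, 3): truth gives 0; no alternative beats it.
(Checking all 125 profiles: 118 have a profitable deviation, 7 do not.)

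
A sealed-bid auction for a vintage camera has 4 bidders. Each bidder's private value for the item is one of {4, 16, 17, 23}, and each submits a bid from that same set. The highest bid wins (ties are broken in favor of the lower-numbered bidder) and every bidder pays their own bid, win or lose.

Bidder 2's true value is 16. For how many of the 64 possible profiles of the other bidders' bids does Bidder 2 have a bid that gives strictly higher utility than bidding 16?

60

Others bid (4, 4, 17): truth gives -16; bid 17 gives -1 > -16. Violating.
Others bid (4, 4, 23): truth gives -16; bid 4 gives -4 > -16. Violating.
Others bid (4, 16, 17): truth gives -16; bid 17 gives -1 > -16. Violating.
Others bid (4, 16, 23): truth gives -16; bid 4 gives -4 > -16. Violating.
Others bid (4, 4, 4): truth gives 0; no alternative beats it.
Others bid (4, 4, 16): truth gives 0; no alternative beats it.
(Checking all 64 profiles: 60 have a profitable deviation, 4 do not.)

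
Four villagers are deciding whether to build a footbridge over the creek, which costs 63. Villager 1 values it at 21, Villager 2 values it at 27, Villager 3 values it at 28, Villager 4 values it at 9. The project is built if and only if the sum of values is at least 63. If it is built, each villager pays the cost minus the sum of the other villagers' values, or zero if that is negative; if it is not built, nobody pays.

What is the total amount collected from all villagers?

Total value 85 ≥ cost 63, so it is built.
Villager 1: others sum to 64; max(0, 63 - 64) = 0.
Villager 2: others sum to 58; max(0, 63 - 58) = 5.
Villager 3: others sum to 57; max(0, 63 - 57) = 6.
Villager 4: others sum to 76; max(0, 63 - 76) = 0.
Total collected = 0 + 5 + 6 + 0 = 11.

11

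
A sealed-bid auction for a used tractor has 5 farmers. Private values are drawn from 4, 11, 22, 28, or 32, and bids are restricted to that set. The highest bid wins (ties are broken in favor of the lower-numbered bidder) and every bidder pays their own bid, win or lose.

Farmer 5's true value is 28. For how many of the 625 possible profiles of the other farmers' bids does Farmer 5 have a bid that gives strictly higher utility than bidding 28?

560

Others bid (4, 4, 4, 4): truth gives 0; bid 11 gives 17 > 0. Violating.
Others bid (4, 4, 4, 11): truth gives 0; bid 22 gives 6 > 0. Violating.
Others bid (4, 4, 4, 28): truth gives -28; bid 4 gives -4 > -28. Violating.
Others bid (4, 4, 4, 32): truth gives -28; bid 4 gives -4 > -28. Violating.
Others bid (4, 4, 4, 22): truth gives 0; no alternative beats it.
Others bid (4, 4, 11, 22): truth gives 0; no alternative beats it.
(Checking all 625 profiles: 560 have a profitable deviation, 65 do not.)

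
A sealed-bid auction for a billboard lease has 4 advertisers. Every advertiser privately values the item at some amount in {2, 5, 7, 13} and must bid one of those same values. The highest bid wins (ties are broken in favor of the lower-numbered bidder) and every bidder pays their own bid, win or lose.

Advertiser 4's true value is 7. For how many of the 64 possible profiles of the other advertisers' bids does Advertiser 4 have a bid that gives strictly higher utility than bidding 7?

57

Others bid (2, 2, 2): truth gives 0; bid 5 gives 2 > 0. Violating.
Others bid (2, 2, 7): truth gives -7; bid 2 gives -2 > -7. Violating.
Others bid (2, 2, 13): truth gives -7; bid 2 gives -2 > -7. Violating.
Others bid (2, 5, 7): truth gives -7; bid 2 gives -2 > -7. Violating.
Others bid (2, 2, 5): truth gives 0; no alternative beats it.
Others bid (2, 5, 2): truth gives 0; no alternative beats it.
(Checking all 64 profiles: 57 have a profitable deviation, 7 do not.)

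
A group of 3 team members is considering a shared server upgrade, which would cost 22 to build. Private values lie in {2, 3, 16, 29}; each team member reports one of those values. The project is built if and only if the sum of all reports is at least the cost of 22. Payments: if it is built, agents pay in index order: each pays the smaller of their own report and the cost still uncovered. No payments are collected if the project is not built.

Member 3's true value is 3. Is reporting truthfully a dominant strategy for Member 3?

Check each profile of the others' reports and compare truth against every alternative report.
Others report (2, 29): truth gives 3, best alternative gives 3.
Others report (3, 29): truth gives 3, best alternative gives 3.
Others report (16, 16): truth gives 3, best alternative gives 3.
Others report (16, 29): truth gives 3, best alternative gives 3.
Others report (29, 2): truth gives 3, best alternative gives 3.
Others report (29, 3): truth gives 3, best alternative gives 3.
(Remaining 10 profiles checked similarly; truth is weakly best in each.)
In every case the truthful report is at least as good as any alternative, so it is a dominant strategy.

Yes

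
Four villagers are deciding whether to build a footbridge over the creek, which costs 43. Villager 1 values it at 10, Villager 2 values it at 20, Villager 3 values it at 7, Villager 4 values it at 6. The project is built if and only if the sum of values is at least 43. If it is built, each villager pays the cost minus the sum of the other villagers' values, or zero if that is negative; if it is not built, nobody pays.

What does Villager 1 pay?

10

Total value 43 ≥ cost 43, so the project is built.
The other villagers' values sum to 33.
Cost minus that sum is 43 - 33 = 10.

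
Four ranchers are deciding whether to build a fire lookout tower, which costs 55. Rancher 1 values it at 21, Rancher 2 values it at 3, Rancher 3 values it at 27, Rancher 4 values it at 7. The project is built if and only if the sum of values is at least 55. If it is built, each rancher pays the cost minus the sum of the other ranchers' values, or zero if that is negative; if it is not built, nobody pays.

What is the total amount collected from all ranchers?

46

Total value 58 ≥ cost 55, so it is built.
Rancher 1: others sum to 37; max(0, 55 - 37) = 18.
Rancher 2: others sum to 55; max(0, 55 - 55) = 0.
Rancher 3: others sum to 31; max(0, 55 - 31) = 24.
Rancher 4: others sum to 51; max(0, 55 - 51) = 4.
Total collected = 18 + 0 + 24 + 4 = 46.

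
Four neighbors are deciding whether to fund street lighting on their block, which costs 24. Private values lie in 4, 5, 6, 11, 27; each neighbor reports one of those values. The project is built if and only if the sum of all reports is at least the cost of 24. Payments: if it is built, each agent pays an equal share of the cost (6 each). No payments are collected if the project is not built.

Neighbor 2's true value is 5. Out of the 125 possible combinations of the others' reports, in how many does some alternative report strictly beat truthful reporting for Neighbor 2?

Others report (4, 4, 11): truth gives -1; report 4 gives 0 > -1. Violating.
Others report (4, 11, 4): truth gives -1; report 4 gives 0 > -1. Violating.
Others report (11, 4, 4): truth gives -1; report 4 gives 0 > -1. Violating.
Others report (4, 4, 4): truth gives 0; no alternative beats it.
Others report (4, 4, 5): truth gives 0; no alternative beats it.
(Checking all 125 profiles: 3 have a profitable deviation, 122 do not.)

3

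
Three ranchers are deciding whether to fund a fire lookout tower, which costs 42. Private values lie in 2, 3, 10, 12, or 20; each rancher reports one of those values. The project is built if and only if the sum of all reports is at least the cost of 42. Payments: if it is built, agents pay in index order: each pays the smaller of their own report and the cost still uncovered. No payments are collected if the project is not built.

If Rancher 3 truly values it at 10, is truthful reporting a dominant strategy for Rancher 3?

Check each profile of the others' reports and compare truth against every alternative report.
Others report (20, 20): truth gives 8, best alternative gives 8.
Others report (2, 2): truth gives 0, best alternative gives 0.
Others report (2, 3): truth gives 0, best alternative gives 0.
Others report (2, 10): truth gives 0, best alternative gives 0.
Others report (2, 12): truth gives 0, best alternative gives 0.
Others report (2, 20): truth gives 0, best alternative gives 0.
(Remaining 19 profiles checked similarly; truth is weakly best in each.)
In every case the truthful report is at least as good as any alternative, so it is a dominant strategy.

Yes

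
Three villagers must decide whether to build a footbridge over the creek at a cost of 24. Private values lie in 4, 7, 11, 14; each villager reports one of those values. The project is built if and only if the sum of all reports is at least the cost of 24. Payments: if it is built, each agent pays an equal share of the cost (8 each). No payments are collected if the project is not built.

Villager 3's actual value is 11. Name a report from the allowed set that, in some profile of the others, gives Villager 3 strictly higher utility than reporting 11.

Suppose Villager 1 reports 4 and Villager 2 reports 7.
Report 11: project not built, utility 0.
Report 14: project built, pays 8, utility 11 - 8 = 3.
So reporting 14 beats truth here (3 > 0).

14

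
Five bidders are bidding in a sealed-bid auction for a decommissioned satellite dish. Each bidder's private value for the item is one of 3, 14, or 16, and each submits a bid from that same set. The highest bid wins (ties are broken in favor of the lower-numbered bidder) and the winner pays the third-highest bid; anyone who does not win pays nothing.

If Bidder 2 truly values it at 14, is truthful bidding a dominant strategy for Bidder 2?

Consider the case where Bidder 1 bids 3, Bidder 3 bids 3, Bidder 4 bids 3 and Bidder 5 bids 16.
Truthful bid 14: loses, pays 0, utility 0.
Bid 16 instead: wins, pays 3, utility 14 - 3 = 11.
Since 11 > 0, bidding 16 is strictly better here, so truthful bidding is not dominant.

No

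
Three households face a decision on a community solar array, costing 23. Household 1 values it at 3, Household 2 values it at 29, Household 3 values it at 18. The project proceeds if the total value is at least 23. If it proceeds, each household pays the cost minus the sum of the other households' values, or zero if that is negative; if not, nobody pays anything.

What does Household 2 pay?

2

Total value 50 ≥ cost 23, so the project is built.
The other households' values sum to 21.
Cost minus that sum is 23 - 21 = 2.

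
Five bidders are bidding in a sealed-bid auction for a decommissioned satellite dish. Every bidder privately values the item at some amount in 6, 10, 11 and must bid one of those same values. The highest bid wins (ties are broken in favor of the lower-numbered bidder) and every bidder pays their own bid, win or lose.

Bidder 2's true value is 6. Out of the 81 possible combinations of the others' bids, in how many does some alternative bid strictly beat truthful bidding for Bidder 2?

Others bid (6, 6, 6, 6): truth gives -6; bid 10 gives -4 > -6. Violating.
Others bid (6, 6, 6, 10): truth gives -6; bid 10 gives -4 > -6. Violating.
Others bid (6, 6, 6, 11): truth gives -6; bid 11 gives -5 > -6. Violating.
Others bid (6, 6, 10, 6): truth gives -6; bid 10 gives -4 > -6. Violating.
Others bid (11, 6, 6, 6): truth gives -6; no alternative beats it.
Others bid (11, 6, 6, 10): truth gives -6; no alternative beats it.
(Checking all 81 profiles: 54 have a profitable deviation, 27 do not.)

54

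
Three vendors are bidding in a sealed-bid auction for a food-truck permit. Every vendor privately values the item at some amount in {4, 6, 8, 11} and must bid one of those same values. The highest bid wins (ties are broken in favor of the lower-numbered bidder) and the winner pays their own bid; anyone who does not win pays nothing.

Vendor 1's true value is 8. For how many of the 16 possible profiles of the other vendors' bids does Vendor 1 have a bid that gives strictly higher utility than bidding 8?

Others bid (4, 4): truth gives 0; bid 4 gives 4 > 0. Violating.
Others bid (4, 6): truth gives 0; bid 6 gives 2 > 0. Violating.
Others bid (6, 4): truth gives 0; bid 6 gives 2 > 0. Violating.
Others bid (6, 6): truth gives 0; bid 6 gives 2 > 0. Violating.
Others bid (4, 8): truth gives 0; no alternative beats it.
Others bid (4, 11): truth gives 0; no alternative beats it.
(Checking all 16 profiles: 4 have a profitable deviation, 12 do not.)

4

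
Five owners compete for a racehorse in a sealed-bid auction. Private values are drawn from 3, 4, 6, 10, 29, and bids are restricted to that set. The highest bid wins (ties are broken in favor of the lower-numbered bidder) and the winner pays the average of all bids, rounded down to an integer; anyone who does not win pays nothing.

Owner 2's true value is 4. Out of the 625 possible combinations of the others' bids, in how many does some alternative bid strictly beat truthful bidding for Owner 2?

1

Others bid (4, 3, 3, 3): truth gives 0; bid 6 gives 1 > 0. Violating.
Others bid (3, 3, 3, 3): truth gives 1; no alternative beats it.
Others bid (3, 3, 3, 4): truth gives 1; no alternative beats it.
(Checking all 625 profiles: 1 has a profitable deviation, 624 do not.)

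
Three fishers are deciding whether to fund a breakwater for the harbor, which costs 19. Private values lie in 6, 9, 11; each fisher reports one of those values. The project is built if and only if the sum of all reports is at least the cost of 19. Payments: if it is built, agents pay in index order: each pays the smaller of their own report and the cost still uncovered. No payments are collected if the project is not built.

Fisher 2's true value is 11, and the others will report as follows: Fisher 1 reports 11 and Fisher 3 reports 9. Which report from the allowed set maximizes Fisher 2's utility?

Report 6: project built, pays 6, utility 11 - 6 = 5.
Report 9: project built, pays 8, utility 11 - 8 = 3.
Report 11: project built, pays 8, utility 11 - 8 = 3.
The best choice is 6 with utility 5.

6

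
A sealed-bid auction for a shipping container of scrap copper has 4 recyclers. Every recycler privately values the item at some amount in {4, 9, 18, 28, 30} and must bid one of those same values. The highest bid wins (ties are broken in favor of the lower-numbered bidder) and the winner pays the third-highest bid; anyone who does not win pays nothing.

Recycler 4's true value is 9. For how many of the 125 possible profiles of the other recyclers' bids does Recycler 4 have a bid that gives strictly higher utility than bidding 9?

9

Others bid (4, 4, 9): truth gives 0; bid 18 gives 5 > 0. Violating.
Others bid (4, 4, 18): truth gives 0; bid 28 gives 5 > 0. Violating.
Others bid (4, 4, 28): truth gives 0; bid 30 gives 5 > 0. Violating.
Others bid (4, 9, 4): truth gives 0; bid 18 gives 5 > 0. Violating.
Others bid (4, 4, 4): truth gives 5; no alternative beats it.
Others bid (4, 4, 30): truth gives 0; no alternative beats it.
(Checking all 125 profiles: 9 have a profitable deviation, 116 do not.)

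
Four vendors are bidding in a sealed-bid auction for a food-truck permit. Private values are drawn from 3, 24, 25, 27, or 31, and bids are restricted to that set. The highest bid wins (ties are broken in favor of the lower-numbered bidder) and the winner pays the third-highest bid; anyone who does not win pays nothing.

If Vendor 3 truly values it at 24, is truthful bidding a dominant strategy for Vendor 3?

Consider the case where Vendor 1 bids 3, Vendor 2 bids 3 and Vendor 4 bids 25.
Truthful bid 24: loses, pays 0, utility 0.
Bid 25 instead: wins, pays 3, utility 24 - 3 = 21.
Since 21 > 0, bidding 25 is strictly better here, so truthful bidding is not dominant.

No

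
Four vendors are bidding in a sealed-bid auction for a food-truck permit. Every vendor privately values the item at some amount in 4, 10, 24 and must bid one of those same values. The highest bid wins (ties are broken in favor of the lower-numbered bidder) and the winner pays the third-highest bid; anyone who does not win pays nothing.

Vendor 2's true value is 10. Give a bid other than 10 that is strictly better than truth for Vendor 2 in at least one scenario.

24

Suppose Vendor 1 bids 4, Vendor 3 bids 4 and Vendor 4 bids 24.
Bid 10: loses, pays 0, utility 0.
Bid 24: wins, pays 4, utility 10 - 4 = 6.
So bidding 24 beats truth here (6 > 0).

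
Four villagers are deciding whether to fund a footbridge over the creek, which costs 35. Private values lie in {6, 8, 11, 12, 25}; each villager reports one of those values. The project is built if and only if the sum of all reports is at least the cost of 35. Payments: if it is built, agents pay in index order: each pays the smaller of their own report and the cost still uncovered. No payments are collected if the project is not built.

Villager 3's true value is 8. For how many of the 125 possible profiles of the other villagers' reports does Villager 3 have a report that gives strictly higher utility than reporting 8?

Others report (6, 6, 25): truth gives 0; report 6 gives 2 > 0. Violating.
Others report (6, 8, 25): truth gives 0; report 6 gives 2 > 0. Violating.
Others report (6, 11, 12): truth gives 0; report 6 gives 2 > 0. Violating.
Others report (6, 11, 25): truth gives 0; report 6 gives 2 > 0. Violating.
Others report (6, 6, 6): truth gives 0; no alternative beats it.
Others report (6, 6, 8): truth gives 0; no alternative beats it.
(Checking all 125 profiles: 45 have a profitable deviation, 80 do not.)

45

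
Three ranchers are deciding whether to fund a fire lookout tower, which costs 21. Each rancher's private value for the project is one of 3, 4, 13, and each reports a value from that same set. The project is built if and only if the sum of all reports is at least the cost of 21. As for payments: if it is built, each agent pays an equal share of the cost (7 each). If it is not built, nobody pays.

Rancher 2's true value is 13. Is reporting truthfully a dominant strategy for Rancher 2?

Check each profile of the others' reports and compare truth against every alternative report.
Others report (3, 13): truth gives 6, best alternative gives 0.
Others report (4, 4): truth gives 6, best alternative gives 0.
Others report (13, 3): truth gives 6, best alternative gives 0.
Others report (4, 13): truth gives 6, best alternative gives 6.
Others report (13, 4): truth gives 6, best alternative gives 6.
Others report (13, 13): truth gives 6, best alternative gives 6.
(Remaining 3 profiles checked similarly; truth is weakly best in each.)
In every case the truthful report is at least as good as any alternative, so it is a dominant strategy.

Yes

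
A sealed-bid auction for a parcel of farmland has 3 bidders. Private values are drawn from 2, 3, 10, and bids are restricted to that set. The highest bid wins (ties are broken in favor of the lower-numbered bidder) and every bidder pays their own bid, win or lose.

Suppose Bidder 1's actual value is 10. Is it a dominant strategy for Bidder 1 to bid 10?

No

Consider the case where Bidder 2 bids 2 and Bidder 3 bids 2.
Truthful bid 10: wins, pays 10, utility 10 - 10 = 0.
Bid 2 instead: wins, pays 2, utility 10 - 2 = 8.
Since 8 > 0, bidding 2 is strictly better here, so truthful bidding is not dominant.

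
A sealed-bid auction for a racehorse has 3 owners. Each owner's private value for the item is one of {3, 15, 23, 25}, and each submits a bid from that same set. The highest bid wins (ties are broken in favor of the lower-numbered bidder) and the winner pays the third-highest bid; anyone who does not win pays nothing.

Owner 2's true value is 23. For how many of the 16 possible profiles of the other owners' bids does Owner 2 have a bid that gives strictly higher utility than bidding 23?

4

Others bid (3, 25): truth gives 0; bid 25 gives 20 > 0. Violating.
Others bid (15, 25): truth gives 0; bid 25 gives 8 > 0. Violating.
Others bid (23, 3): truth gives 0; bid 25 gives 20 > 0. Violating.
Others bid (23, 15): truth gives 0; bid 25 gives 8 > 0. Violating.
Others bid (3, 3): truth gives 20; no alternative beats it.
Others bid (3, 15): truth gives 20; no alternative beats it.
(Checking all 16 profiles: 4 have a profitable deviation, 12 do not.)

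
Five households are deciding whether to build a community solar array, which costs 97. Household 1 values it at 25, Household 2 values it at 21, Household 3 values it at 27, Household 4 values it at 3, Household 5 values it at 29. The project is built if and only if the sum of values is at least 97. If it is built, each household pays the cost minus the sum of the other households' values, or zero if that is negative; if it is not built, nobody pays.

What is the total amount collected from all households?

70

Total value 105 ≥ cost 97, so it is built.
Household 1: others sum to 80; max(0, 97 - 80) = 17.
Household 2: others sum to 84; max(0, 97 - 84) = 13.
Household 3: others sum to 78; max(0, 97 - 78) = 19.
Household 4: others sum to 102; max(0, 97 - 102) = 0.
Household 5: others sum to 76; max(0, 97 - 76) = 21.
Total collected = 17 + 13 + 19 + 0 + 21 = 70.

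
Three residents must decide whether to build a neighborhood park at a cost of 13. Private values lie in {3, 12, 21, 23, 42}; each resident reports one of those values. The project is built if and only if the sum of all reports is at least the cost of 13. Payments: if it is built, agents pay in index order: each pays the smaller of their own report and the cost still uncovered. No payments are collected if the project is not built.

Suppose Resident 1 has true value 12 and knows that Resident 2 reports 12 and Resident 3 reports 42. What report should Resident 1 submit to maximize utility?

Report 3: project built, pays 3, utility 12 - 3 = 9.
Report 12: project built, pays 12, utility 12 - 12 = 0.
Report 21: project built, pays 13, utility 12 - 13 = -1.
Report 23: project built, pays 13, utility 12 - 13 = -1.
Report 42: project built, pays 13, utility 12 - 13 = -1.
The best choice is 3 with utility 9.

3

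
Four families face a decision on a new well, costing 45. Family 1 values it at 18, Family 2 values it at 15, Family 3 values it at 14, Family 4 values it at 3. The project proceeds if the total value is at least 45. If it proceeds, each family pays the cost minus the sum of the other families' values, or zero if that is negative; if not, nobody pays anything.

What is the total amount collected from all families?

32

Total value 50 ≥ cost 45, so it is built.
Family 1: others sum to 32; max(0, 45 - 32) = 13.
Family 2: others sum to 35; max(0, 45 - 35) = 10.
Family 3: others sum to 36; max(0, 45 - 36) = 9.
Family 4: others sum to 47; max(0, 45 - 47) = 0.
Total collected = 13 + 10 + 9 + 0 = 32.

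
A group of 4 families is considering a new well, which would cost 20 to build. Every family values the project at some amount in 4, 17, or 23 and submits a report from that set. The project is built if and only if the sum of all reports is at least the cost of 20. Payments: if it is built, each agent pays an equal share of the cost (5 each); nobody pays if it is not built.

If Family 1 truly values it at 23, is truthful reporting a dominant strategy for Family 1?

Yes

Check each profile of the others' reports and compare truth against every alternative report.
Others report (4, 4, 4): truth gives 18, best alternative gives 18.
Others report (4, 4, 17): truth gives 18, best alternative gives 18.
Others report (4, 4, 23): truth gives 18, best alternative gives 18.
Others report (4, 17, 4): truth gives 18, best alternative gives 18.
Others report (4, 17, 17): truth gives 18, best alternative gives 18.
Others report (4, 17, 23): truth gives 18, best alternative gives 18.
(Remaining 21 profiles checked similarly; truth is weakly best in each.)
In every case the truthful report is at least as good as any alternative, so it is a dominant strategy.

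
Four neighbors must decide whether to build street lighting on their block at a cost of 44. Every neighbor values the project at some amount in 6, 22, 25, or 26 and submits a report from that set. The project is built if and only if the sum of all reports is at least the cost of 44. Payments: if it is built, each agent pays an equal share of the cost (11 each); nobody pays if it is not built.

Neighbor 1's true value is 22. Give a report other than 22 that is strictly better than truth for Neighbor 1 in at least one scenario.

26

Suppose Neighbor 2 reports 6, Neighbor 3 reports 6 and Neighbor 4 reports 6.
Report 22: project not built, utility 0.
Report 26: project built, pays 11, utility 22 - 11 = 11.
So reporting 26 beats truth here (11 > 0).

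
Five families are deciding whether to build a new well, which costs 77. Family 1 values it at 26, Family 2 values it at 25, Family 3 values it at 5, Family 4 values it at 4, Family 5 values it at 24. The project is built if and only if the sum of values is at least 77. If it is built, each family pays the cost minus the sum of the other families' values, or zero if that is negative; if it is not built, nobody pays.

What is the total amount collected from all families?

54

Total value 84 ≥ cost 77, so it is built.
Family 1: others sum to 58; max(0, 77 - 58) = 19.
Family 2: others sum to 59; max(0, 77 - 59) = 18.
Family 3: others sum to 79; max(0, 77 - 79) = 0.
Family 4: others sum to 80; max(0, 77 - 80) = 0.
Family 5: others sum to 60; max(0, 77 - 60) = 17.
Total collected = 19 + 18 + 0 + 0 + 17 = 54.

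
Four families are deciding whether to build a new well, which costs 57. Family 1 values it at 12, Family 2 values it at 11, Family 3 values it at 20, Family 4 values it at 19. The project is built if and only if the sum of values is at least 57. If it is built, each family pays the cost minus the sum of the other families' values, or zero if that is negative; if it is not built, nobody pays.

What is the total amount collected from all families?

42

Total value 62 ≥ cost 57, so it is built.
Family 1: others sum to 50; max(0, 57 - 50) = 7.
Family 2: others sum to 51; max(0, 57 - 51) = 6.
Family 3: others sum to 42; max(0, 57 - 42) = 15.
Family 4: others sum to 43; max(0, 57 - 43) = 14.
Total collected = 7 + 6 + 15 + 14 = 42.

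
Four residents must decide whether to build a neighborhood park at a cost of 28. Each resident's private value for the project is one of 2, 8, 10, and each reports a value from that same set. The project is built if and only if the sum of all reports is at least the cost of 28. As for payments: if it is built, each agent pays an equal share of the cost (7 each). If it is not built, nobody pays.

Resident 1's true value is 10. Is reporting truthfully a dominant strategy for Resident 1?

Yes

Check each profile of the others' reports and compare truth against every alternative report.
Others report (2, 8, 8): truth gives 3, best alternative gives 0.
Others report (8, 2, 8): truth gives 3, best alternative gives 0.
Others report (8, 8, 2): truth gives 3, best alternative gives 0.
Others report (2, 8, 10): truth gives 3, best alternative gives 3.
Others report (2, 10, 8): truth gives 3, best alternative gives 3.
Others report (2, 10, 10): truth gives 3, best alternative gives 3.
(Remaining 21 profiles checked similarly; truth is weakly best in each.)
In every case the truthful report is at least as good as any alternative, so it is a dominant strategy.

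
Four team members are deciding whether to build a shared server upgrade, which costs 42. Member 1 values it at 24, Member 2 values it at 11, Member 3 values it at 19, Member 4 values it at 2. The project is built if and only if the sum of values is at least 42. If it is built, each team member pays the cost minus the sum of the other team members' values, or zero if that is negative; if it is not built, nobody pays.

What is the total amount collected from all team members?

15

Total value 56 ≥ cost 42, so it is built.
Member 1: others sum to 32; max(0, 42 - 32) = 10.
Member 2: others sum to 45; max(0, 42 - 45) = 0.
Member 3: others sum to 37; max(0, 42 - 37) = 5.
Member 4: others sum to 54; max(0, 42 - 54) = 0.
Total collected = 10 + 0 + 5 + 0 = 15.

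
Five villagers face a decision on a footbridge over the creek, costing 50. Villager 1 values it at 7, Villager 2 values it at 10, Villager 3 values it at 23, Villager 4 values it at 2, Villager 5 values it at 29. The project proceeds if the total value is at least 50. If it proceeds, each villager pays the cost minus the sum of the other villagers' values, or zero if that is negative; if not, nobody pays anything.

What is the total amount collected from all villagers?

Total value 71 ≥ cost 50, so it is built.
Villager 1: others sum to 64; max(0, 50 - 64) = 0.
Villager 2: others sum to 61; max(0, 50 - 61) = 0.
Villager 3: others sum to 48; max(0, 50 - 48) = 2.
Villager 4: others sum to 69; max(0, 50 - 69) = 0.
Villager 5: others sum to 42; max(0, 50 - 42) = 8.
Total collected = 0 + 0 + 2 + 0 + 8 = 10.

10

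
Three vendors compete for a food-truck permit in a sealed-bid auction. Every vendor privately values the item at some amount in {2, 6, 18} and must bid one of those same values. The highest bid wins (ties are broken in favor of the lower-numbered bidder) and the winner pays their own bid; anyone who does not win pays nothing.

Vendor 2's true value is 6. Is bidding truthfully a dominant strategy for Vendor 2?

Yes

Check each profile of the others' bids and compare truth against every alternative bid.
Others bid (2, 2): truth gives 0, best alternative gives 0.
Others bid (2, 6): truth gives 0, best alternative gives 0.
Others bid (2, 18): truth gives 0, best alternative gives 0.
Others bid (6, 2): truth gives 0, best alternative gives 0.
Others bid (6, 6): truth gives 0, best alternative gives 0.
Others bid (6, 18): truth gives 0, best alternative gives 0.
(Remaining 3 profiles checked similarly; truth is weakly best in each.)
In every case the truthful bid is at least as good as any alternative, so it is a dominant strategy.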